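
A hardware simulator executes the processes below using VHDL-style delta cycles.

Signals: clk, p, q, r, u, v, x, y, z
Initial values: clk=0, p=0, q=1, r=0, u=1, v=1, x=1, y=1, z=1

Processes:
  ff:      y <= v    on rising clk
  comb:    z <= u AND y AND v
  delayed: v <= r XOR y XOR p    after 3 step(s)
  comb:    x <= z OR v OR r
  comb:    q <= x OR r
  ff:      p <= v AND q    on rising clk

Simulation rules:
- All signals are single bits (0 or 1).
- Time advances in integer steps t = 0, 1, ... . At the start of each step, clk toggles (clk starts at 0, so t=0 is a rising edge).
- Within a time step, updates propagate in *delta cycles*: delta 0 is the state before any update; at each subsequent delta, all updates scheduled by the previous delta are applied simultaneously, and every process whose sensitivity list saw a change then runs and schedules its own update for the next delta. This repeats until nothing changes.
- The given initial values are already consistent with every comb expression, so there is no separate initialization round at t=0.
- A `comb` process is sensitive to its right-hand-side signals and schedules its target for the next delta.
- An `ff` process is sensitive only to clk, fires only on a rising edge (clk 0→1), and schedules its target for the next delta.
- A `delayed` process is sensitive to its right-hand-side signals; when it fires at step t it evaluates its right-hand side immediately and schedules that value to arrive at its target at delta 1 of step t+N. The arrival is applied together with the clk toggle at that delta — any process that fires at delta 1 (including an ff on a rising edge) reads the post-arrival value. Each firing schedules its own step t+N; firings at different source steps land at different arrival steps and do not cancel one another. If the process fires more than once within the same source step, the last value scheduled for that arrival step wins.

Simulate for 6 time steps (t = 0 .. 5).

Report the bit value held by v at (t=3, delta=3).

0

[bits: clk,v,r,z,q,y,u,p,x]
t=0: Δ0=010111101 Δ1=110111101 Δ2=110111111 | 2Δ
t=1: Δ0=110111111 Δ1=010111111 | 1Δ
t=2: Δ0=010111111 Δ1=110111111 | 1Δ
t=3: Δ0=110111111 Δ1=000111111 Δ2=000011111 Δ3=000011110 Δ4=000001110 | 4Δ
t=4: Δ0=000001110 Δ1=100001110 Δ2=100000100 | 2Δ
t=5: Δ0=100000100 Δ1=000000100 | 1Δ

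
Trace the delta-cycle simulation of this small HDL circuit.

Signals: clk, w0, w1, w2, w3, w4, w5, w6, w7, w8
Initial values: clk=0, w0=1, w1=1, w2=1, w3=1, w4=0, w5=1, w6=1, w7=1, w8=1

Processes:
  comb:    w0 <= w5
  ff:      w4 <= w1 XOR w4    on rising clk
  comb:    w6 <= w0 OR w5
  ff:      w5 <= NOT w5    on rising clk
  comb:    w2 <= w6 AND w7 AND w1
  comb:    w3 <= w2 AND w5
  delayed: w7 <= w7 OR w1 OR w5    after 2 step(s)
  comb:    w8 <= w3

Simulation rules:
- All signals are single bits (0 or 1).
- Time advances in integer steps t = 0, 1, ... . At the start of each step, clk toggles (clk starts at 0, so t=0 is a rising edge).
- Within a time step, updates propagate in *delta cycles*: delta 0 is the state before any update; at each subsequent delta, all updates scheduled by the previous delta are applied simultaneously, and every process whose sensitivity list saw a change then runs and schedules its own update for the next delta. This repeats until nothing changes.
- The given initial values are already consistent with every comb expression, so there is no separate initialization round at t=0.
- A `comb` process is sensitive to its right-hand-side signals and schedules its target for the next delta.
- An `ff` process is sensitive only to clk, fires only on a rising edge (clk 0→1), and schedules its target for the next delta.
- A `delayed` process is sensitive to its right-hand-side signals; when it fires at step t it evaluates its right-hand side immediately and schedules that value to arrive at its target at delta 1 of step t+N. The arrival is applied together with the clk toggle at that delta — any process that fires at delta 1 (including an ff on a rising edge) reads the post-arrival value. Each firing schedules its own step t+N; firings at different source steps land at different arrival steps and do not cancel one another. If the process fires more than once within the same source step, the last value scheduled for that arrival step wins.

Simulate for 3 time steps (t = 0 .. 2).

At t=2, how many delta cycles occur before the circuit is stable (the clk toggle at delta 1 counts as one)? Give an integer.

t=0 Δ0: w0=1 w5=1 w3=1 w2=1 w8=1 w4=0 clk=0 w7=1 w1=1 w6=1
  Δ1: clk:0→1
  Δ2: w5:1→0, w4:0→1
  Δ3: w0:1→0, w3:1→0
  Δ4: w8:1→0, w6:1→0
  Δ5: w2:1→0
  (5Δ to stable)
t=1 Δ0: w0=0 w5=0 w3=0 w2=0 w8=0 w4=1 clk=1 w7=1 w1=1 w6=0
  Δ1: clk:1→0
  (1Δ to stable)
t=2 Δ0: w0=0 w5=0 w3=0 w2=0 w8=0 w4=1 clk=0 w7=1 w1=1 w6=0
  Δ1: clk:0→1
  Δ2: w5:0→1, w4:1→0
  Δ3: w0:0→1, w6:0→1
  Δ4: w2:0→1
  Δ5: w3:0→1
  Δ6: w8:0→1
  (6Δ to stable)

6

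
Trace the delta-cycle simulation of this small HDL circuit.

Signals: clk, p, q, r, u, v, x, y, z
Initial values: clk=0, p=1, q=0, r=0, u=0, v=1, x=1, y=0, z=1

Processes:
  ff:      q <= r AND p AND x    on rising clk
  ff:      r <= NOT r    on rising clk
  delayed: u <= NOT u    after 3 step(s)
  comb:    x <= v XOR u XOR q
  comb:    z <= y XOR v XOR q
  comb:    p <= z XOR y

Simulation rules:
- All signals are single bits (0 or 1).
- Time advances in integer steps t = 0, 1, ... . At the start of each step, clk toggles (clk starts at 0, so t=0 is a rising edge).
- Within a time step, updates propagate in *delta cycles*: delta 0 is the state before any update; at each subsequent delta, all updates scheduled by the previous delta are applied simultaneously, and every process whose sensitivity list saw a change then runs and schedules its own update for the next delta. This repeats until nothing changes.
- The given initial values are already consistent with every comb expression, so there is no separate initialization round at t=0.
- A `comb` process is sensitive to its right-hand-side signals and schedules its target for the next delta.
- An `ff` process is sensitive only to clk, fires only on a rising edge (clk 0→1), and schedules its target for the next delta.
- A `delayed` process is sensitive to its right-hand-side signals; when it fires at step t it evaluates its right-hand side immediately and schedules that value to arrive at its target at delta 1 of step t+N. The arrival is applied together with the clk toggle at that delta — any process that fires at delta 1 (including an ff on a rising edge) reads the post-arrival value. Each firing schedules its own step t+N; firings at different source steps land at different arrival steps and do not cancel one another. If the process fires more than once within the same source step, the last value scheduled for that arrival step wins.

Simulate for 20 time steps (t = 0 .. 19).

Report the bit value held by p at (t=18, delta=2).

[bits: q,r,u,x,z,v,p,y,clk]
t=0: Δ0=000111100 Δ1=000111101 Δ2=010111101 | 2Δ
t=1: Δ0=010111101 Δ1=010111100 | 1Δ
t=2: Δ0=010111100 Δ1=010111101 Δ2=100111101 Δ3=100001101 Δ4=100001001 | 4Δ
t=3: Δ0=100001001 Δ1=100001000 | 1Δ
t=4: Δ0=100001000 Δ1=100001001 Δ2=010001001 Δ3=010111001 Δ4=010111101 | 4Δ
t=5: Δ0=010111101 Δ1=010111100 | 1Δ
t=6: Δ0=010111100 Δ1=010111101 Δ2=100111101 Δ3=100001101 Δ4=100001001 | 4Δ
t=7: Δ0=100001001 Δ1=100001000 | 1Δ
t=8: Δ0=100001000 Δ1=100001001 Δ2=010001001 Δ3=010111001 Δ4=010111101 | 4Δ
t=9: Δ0=010111101 Δ1=010111100 | 1Δ
t=10: Δ0=010111100 Δ1=010111101 Δ2=100111101 Δ3=100001101 Δ4=100001001 | 4Δ
t=11: Δ0=100001001 Δ1=100001000 | 1Δ
t=12: Δ0=100001000 Δ1=100001001 Δ2=010001001 Δ3=010111001 Δ4=010111101 | 4Δ
t=13: Δ0=010111101 Δ1=010111100 | 1Δ
t=14: Δ0=010111100 Δ1=010111101 Δ2=100111101 Δ3=100001101 Δ4=100001001 | 4Δ
t=15: Δ0=100001001 Δ1=100001000 | 1Δ
t=16: Δ0=100001000 Δ1=100001001 Δ2=010001001 Δ3=010111001 Δ4=010111101 | 4Δ
t=17: Δ0=010111101 Δ1=010111100 | 1Δ
t=18: Δ0=010111100 Δ1=010111101 Δ2=100111101 Δ3=100001101 Δ4=100001001 | 4Δ
t=19: Δ0=100001001 Δ1=100001000 | 1Δ

1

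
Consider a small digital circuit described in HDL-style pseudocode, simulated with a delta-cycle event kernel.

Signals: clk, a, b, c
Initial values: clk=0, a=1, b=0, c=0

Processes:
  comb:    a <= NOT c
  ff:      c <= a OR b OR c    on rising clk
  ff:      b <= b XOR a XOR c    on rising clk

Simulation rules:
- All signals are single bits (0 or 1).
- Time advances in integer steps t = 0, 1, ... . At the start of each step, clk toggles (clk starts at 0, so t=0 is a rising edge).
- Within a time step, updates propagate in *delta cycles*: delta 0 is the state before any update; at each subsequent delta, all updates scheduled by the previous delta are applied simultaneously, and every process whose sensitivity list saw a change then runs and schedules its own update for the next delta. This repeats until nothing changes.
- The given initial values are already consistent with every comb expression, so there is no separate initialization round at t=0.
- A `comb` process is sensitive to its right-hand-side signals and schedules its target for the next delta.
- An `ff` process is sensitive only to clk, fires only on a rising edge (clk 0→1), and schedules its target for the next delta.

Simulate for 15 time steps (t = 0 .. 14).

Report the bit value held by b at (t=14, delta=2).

[bits: c,a,clk,b]
t=0: Δ0=0100 Δ1=0110 Δ2=1111 Δ3=1011 | 3Δ
t=1: Δ0=1011 Δ1=1001 | 1Δ
t=2: Δ0=1001 Δ1=1011 Δ2=1010 | 2Δ
t=3: Δ0=1010 Δ1=1000 | 1Δ
t=4: Δ0=1000 Δ1=1010 Δ2=1011 | 2Δ
t=5: Δ0=1011 Δ1=1001 | 1Δ
t=6: Δ0=1001 Δ1=1011 Δ2=1010 | 2Δ
t=7: Δ0=1010 Δ1=1000 | 1Δ
t=8: Δ0=1000 Δ1=1010 Δ2=1011 | 2Δ
t=9: Δ0=1011 Δ1=1001 | 1Δ
t=10: Δ0=1001 Δ1=1011 Δ2=1010 | 2Δ
t=11: Δ0=1010 Δ1=1000 | 1Δ
t=12: Δ0=1000 Δ1=1010 Δ2=1011 | 2Δ
t=13: Δ0=1011 Δ1=1001 | 1Δ
t=14: Δ0=1001 Δ1=1011 Δ2=1010 | 2Δ

0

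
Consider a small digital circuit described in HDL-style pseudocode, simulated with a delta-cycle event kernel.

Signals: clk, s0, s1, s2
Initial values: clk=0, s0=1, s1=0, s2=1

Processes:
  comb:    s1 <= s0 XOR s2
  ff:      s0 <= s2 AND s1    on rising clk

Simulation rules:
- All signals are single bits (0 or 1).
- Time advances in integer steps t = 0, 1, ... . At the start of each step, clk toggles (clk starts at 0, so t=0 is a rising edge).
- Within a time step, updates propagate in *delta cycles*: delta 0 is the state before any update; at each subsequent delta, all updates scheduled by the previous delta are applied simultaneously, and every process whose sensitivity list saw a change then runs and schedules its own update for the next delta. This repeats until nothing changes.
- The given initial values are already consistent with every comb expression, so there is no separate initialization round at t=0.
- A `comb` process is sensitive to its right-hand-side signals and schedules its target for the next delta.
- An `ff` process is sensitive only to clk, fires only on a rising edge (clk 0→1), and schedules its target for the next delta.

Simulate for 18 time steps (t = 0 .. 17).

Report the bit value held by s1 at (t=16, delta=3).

t=0 Δ0: s0=1 clk=0 s2=1 s1=0
  Δ1: clk:0→1
  Δ2: s0:1→0
  Δ3: s1:0→1
  (3Δ to stable)
t=1 Δ0: s0=0 clk=1 s2=1 s1=1
  Δ1: clk:1→0
  (1Δ to stable)
t=2 Δ0: s0=0 clk=0 s2=1 s1=1
  Δ1: clk:0→1
  Δ2: s0:0→1
  Δ3: s1:1→0
  (3Δ to stable)
t=3 Δ0: s0=1 clk=1 s2=1 s1=0
  Δ1: clk:1→0
  (1Δ to stable)
t=4 Δ0: s0=1 clk=0 s2=1 s1=0
  Δ1: clk:0→1
  Δ2: s0:1→0
  Δ3: s1:0→1
  (3Δ to stable)
t=5 Δ0: s0=0 clk=1 s2=1 s1=1
  Δ1: clk:1→0
  (1Δ to stable)
t=6 Δ0: s0=0 clk=0 s2=1 s1=1
  Δ1: clk:0→1
  Δ2: s0:0→1
  Δ3: s1:1→0
  (3Δ to stable)
t=7 Δ0: s0=1 clk=1 s2=1 s1=0
  Δ1: clk:1→0
  (1Δ to stable)
t=8 Δ0: s0=1 clk=0 s2=1 s1=0
  Δ1: clk:0→1
  Δ2: s0:1→0
  Δ3: s1:0→1
  (3Δ to stable)
t=9 Δ0: s0=0 clk=1 s2=1 s1=1
  Δ1: clk:1→0
  (1Δ to stable)
t=10 Δ0: s0=0 clk=0 s2=1 s1=1
  Δ1: clk:0→1
  Δ2: s0:0→1
  Δ3: s1:1→0
  (3Δ to stable)
t=11 Δ0: s0=1 clk=1 s2=1 s1=0
  Δ1: clk:1→0
  (1Δ to stable)
t=12 Δ0: s0=1 clk=0 s2=1 s1=0
  Δ1: clk:0→1
  Δ2: s0:1→0
  Δ3: s1:0→1
  (3Δ to stable)
t=13 Δ0: s0=0 clk=1 s2=1 s1=1
  Δ1: clk:1→0
  (1Δ to stable)
t=14 Δ0: s0=0 clk=0 s2=1 s1=1
  Δ1: clk:0→1
  Δ2: s0:0→1
  Δ3: s1:1→0
  (3Δ to stable)
t=15 Δ0: s0=1 clk=1 s2=1 s1=0
  Δ1: clk:1→0
  (1Δ to stable)
t=16 Δ0: s0=1 clk=0 s2=1 s1=0
  Δ1: clk:0→1
  Δ2: s0:1→0
  Δ3: s1:0→1
  (3Δ to stable)
t=17 Δ0: s0=0 clk=1 s2=1 s1=1
  Δ1: clk:1→0
  (1Δ to stable)

1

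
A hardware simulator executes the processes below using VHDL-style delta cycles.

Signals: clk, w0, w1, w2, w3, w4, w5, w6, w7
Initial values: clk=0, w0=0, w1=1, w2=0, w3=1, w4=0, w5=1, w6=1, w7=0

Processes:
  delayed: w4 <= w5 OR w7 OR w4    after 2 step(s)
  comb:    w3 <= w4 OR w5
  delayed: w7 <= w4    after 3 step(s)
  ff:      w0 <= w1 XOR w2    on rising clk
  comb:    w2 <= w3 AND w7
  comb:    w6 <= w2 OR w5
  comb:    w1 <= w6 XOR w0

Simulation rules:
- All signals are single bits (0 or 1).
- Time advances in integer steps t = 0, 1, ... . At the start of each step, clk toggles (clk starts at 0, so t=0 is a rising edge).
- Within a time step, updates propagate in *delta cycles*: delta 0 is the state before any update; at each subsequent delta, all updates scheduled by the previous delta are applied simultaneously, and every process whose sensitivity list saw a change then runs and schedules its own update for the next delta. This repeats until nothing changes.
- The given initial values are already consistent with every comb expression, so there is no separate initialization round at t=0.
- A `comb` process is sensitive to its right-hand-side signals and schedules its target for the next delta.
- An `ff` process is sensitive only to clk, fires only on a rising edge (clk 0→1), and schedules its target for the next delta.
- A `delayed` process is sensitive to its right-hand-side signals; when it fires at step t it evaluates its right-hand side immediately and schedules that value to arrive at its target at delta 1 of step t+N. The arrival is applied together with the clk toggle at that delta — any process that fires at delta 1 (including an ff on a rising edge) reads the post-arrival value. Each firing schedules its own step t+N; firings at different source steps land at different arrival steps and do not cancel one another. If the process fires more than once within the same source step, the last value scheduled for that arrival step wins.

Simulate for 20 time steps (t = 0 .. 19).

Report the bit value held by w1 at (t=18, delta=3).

1

t0.Δ0 clk=0 w2=0 w7=0 w6=1 w5=1 w4=0 w0=0 w3=1 w1=1
t0.Δ1 clk=1 w2=0 w7=0 w6=1 w5=1 w4=0 w0=0 w3=1 w1=1
t0.Δ2 clk=1 w2=0 w7=0 w6=1 w5=1 w4=0 w0=1 w3=1 w1=1
t0.Δ3 clk=1 w2=0 w7=0 w6=1 w5=1 w4=0 w0=1 w3=1 w1=0
t1.Δ0 clk=1 w2=0 w7=0 w6=1 w5=1 w4=0 w0=1 w3=1 w1=0
t1.Δ1 clk=0 w2=0 w7=0 w6=1 w5=1 w4=0 w0=1 w3=1 w1=0
t2.Δ0 clk=0 w2=0 w7=0 w6=1 w5=1 w4=0 w0=1 w3=1 w1=0
t2.Δ1 clk=1 w2=0 w7=0 w6=1 w5=1 w4=0 w0=1 w3=1 w1=0
t2.Δ2 clk=1 w2=0 w7=0 w6=1 w5=1 w4=0 w0=0 w3=1 w1=0
t2.Δ3 clk=1 w2=0 w7=0 w6=1 w5=1 w4=0 w0=0 w3=1 w1=1
t3.Δ0 clk=1 w2=0 w7=0 w6=1 w5=1 w4=0 w0=0 w3=1 w1=1
t3.Δ1 clk=0 w2=0 w7=0 w6=1 w5=1 w4=0 w0=0 w3=1 w1=1
t4.Δ0 clk=0 w2=0 w7=0 w6=1 w5=1 w4=0 w0=0 w3=1 w1=1
t4.Δ1 clk=1 w2=0 w7=0 w6=1 w5=1 w4=0 w0=0 w3=1 w1=1
t4.Δ2 clk=1 w2=0 w7=0 w6=1 w5=1 w4=0 w0=1 w3=1 w1=1
t4.Δ3 clk=1 w2=0 w7=0 w6=1 w5=1 w4=0 w0=1 w3=1 w1=0
t5.Δ0 clk=1 w2=0 w7=0 w6=1 w5=1 w4=0 w0=1 w3=1 w1=0
t5.Δ1 clk=0 w2=0 w7=0 w6=1 w5=1 w4=0 w0=1 w3=1 w1=0
t6.Δ0 clk=0 w2=0 w7=0 w6=1 w5=1 w4=0 w0=1 w3=1 w1=0
t6.Δ1 clk=1 w2=0 w7=0 w6=1 w5=1 w4=0 w0=1 w3=1 w1=0
t6.Δ2 clk=1 w2=0 w7=0 w6=1 w5=1 w4=0 w0=0 w3=1 w1=0
t6.Δ3 clk=1 w2=0 w7=0 w6=1 w5=1 w4=0 w0=0 w3=1 w1=1
t7.Δ0 clk=1 w2=0 w7=0 w6=1 w5=1 w4=0 w0=0 w3=1 w1=1
t7.Δ1 clk=0 w2=0 w7=0 w6=1 w5=1 w4=0 w0=0 w3=1 w1=1
t8.Δ0 clk=0 w2=0 w7=0 w6=1 w5=1 w4=0 w0=0 w3=1 w1=1
t8.Δ1 clk=1 w2=0 w7=0 w6=1 w5=1 w4=0 w0=0 w3=1 w1=1
t8.Δ2 clk=1 w2=0 w7=0 w6=1 w5=1 w4=0 w0=1 w3=1 w1=1
t8.Δ3 clk=1 w2=0 w7=0 w6=1 w5=1 w4=0 w0=1 w3=1 w1=0
t9.Δ0 clk=1 w2=0 w7=0 w6=1 w5=1 w4=0 w0=1 w3=1 w1=0
t9.Δ1 clk=0 w2=0 w7=0 w6=1 w5=1 w4=0 w0=1 w3=1 w1=0
t10.Δ0 clk=0 w2=0 w7=0 w6=1 w5=1 w4=0 w0=1 w3=1 w1=0
t10.Δ1 clk=1 w2=0 w7=0 w6=1 w5=1 w4=0 w0=1 w3=1 w1=0
t10.Δ2 clk=1 w2=0 w7=0 w6=1 w5=1 w4=0 w0=0 w3=1 w1=0
t10.Δ3 clk=1 w2=0 w7=0 w6=1 w5=1 w4=0 w0=0 w3=1 w1=1
t11.Δ0 clk=1 w2=0 w7=0 w6=1 w5=1 w4=0 w0=0 w3=1 w1=1
t11.Δ1 clk=0 w2=0 w7=0 w6=1 w5=1 w4=0 w0=0 w3=1 w1=1
t12.Δ0 clk=0 w2=0 w7=0 w6=1 w5=1 w4=0 w0=0 w3=1 w1=1
t12.Δ1 clk=1 w2=0 w7=0 w6=1 w5=1 w4=0 w0=0 w3=1 w1=1
t12.Δ2 clk=1 w2=0 w7=0 w6=1 w5=1 w4=0 w0=1 w3=1 w1=1
t12.Δ3 clk=1 w2=0 w7=0 w6=1 w5=1 w4=0 w0=1 w3=1 w1=0
t13.Δ0 clk=1 w2=0 w7=0 w6=1 w5=1 w4=0 w0=1 w3=1 w1=0
t13.Δ1 clk=0 w2=0 w7=0 w6=1 w5=1 w4=0 w0=1 w3=1 w1=0
t14.Δ0 clk=0 w2=0 w7=0 w6=1 w5=1 w4=0 w0=1 w3=1 w1=0
t14.Δ1 clk=1 w2=0 w7=0 w6=1 w5=1 w4=0 w0=1 w3=1 w1=0
t14.Δ2 clk=1 w2=0 w7=0 w6=1 w5=1 w4=0 w0=0 w3=1 w1=0
t14.Δ3 clk=1 w2=0 w7=0 w6=1 w5=1 w4=0 w0=0 w3=1 w1=1
t15.Δ0 clk=1 w2=0 w7=0 w6=1 w5=1 w4=0 w0=0 w3=1 w1=1
t15.Δ1 clk=0 w2=0 w7=0 w6=1 w5=1 w4=0 w0=0 w3=1 w1=1
t16.Δ0 clk=0 w2=0 w7=0 w6=1 w5=1 w4=0 w0=0 w3=1 w1=1
t16.Δ1 clk=1 w2=0 w7=0 w6=1 w5=1 w4=0 w0=0 w3=1 w1=1
t16.Δ2 clk=1 w2=0 w7=0 w6=1 w5=1 w4=0 w0=1 w3=1 w1=1
t16.Δ3 clk=1 w2=0 w7=0 w6=1 w5=1 w4=0 w0=1 w3=1 w1=0
t17.Δ0 clk=1 w2=0 w7=0 w6=1 w5=1 w4=0 w0=1 w3=1 w1=0
t17.Δ1 clk=0 w2=0 w7=0 w6=1 w5=1 w4=0 w0=1 w3=1 w1=0
t18.Δ0 clk=0 w2=0 w7=0 w6=1 w5=1 w4=0 w0=1 w3=1 w1=0
t18.Δ1 clk=1 w2=0 w7=0 w6=1 w5=1 w4=0 w0=1 w3=1 w1=0
t18.Δ2 clk=1 w2=0 w7=0 w6=1 w5=1 w4=0 w0=0 w3=1 w1=0
t18.Δ3 clk=1 w2=0 w7=0 w6=1 w5=1 w4=0 w0=0 w3=1 w1=1
t19.Δ0 clk=1 w2=0 w7=0 w6=1 w5=1 w4=0 w0=0 w3=1 w1=1
t19.Δ1 clk=0 w2=0 w7=0 w6=1 w5=1 w4=0 w0=0 w3=1 w1=1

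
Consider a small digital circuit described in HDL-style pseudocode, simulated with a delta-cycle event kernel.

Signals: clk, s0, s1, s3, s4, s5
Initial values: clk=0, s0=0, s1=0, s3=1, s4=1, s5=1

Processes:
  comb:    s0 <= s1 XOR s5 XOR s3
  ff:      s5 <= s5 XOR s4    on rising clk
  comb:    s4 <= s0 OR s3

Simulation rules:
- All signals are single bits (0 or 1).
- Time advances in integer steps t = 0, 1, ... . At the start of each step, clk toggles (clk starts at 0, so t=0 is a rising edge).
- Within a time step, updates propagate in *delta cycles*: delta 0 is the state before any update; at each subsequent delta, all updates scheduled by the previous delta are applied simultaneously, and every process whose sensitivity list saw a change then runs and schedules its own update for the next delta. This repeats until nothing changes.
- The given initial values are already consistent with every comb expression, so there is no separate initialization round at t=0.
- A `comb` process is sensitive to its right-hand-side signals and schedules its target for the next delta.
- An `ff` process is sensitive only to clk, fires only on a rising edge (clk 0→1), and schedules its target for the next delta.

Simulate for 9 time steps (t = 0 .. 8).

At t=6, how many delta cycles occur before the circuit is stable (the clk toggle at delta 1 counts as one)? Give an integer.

[bits: s0,s1,s3,s4,s5,clk]
t=0: Δ0=001110 Δ1=001111 Δ2=001101 Δ3=101101 | 3Δ
t=1: Δ0=101101 Δ1=101100 | 1Δ
t=2: Δ0=101100 Δ1=101101 Δ2=101111 Δ3=001111 | 3Δ
t=3: Δ0=001111 Δ1=001110 | 1Δ
t=4: Δ0=001110 Δ1=001111 Δ2=001101 Δ3=101101 | 3Δ
t=5: Δ0=101101 Δ1=101100 | 1Δ
t=6: Δ0=101100 Δ1=101101 Δ2=101111 Δ3=001111 | 3Δ
t=7: Δ0=001111 Δ1=001110 | 1Δ
t=8: Δ0=001110 Δ1=001111 Δ2=001101 Δ3=101101 | 3Δ

3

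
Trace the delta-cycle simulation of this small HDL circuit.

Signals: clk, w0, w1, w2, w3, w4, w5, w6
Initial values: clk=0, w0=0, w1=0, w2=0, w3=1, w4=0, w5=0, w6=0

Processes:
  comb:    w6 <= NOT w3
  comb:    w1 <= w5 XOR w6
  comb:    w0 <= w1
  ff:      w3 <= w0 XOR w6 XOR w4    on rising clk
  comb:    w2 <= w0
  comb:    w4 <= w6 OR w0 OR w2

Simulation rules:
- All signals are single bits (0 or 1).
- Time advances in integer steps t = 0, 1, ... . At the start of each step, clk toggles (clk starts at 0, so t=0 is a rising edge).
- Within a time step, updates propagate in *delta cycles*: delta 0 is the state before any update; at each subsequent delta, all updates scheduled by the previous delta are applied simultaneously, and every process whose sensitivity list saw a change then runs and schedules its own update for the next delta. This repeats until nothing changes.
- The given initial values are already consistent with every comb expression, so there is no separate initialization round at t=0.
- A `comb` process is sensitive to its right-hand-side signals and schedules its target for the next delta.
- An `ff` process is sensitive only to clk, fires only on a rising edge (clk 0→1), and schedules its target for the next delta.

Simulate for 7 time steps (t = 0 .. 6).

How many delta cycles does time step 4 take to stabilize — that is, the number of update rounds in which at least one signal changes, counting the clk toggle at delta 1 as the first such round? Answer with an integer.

[bits: w4,w2,w1,clk,w6,w3,w0,w5]
t=0: Δ0=00000100 Δ1=00010100 Δ2=00010000 Δ3=00011000 Δ4=10111000 Δ5=10111010 Δ6=11111010 | 6Δ
t=1: Δ0=11111010 Δ1=11101010 | 1Δ
t=2: Δ0=11101010 Δ1=11111010 Δ2=11111110 Δ3=11110110 Δ4=11010110 Δ5=11010100 Δ6=10010100 Δ7=00010100 | 7Δ
t=3: Δ0=00010100 Δ1=00000100 | 1Δ
t=4: Δ0=00000100 Δ1=00010100 Δ2=00010000 Δ3=00011000 Δ4=10111000 Δ5=10111010 Δ6=11111010 | 6Δ
t=5: Δ0=11111010 Δ1=11101010 | 1Δ
t=6: Δ0=11101010 Δ1=11111010 Δ2=11111110 Δ3=11110110 Δ4=11010110 Δ5=11010100 Δ6=10010100 Δ7=00010100 | 7Δ

6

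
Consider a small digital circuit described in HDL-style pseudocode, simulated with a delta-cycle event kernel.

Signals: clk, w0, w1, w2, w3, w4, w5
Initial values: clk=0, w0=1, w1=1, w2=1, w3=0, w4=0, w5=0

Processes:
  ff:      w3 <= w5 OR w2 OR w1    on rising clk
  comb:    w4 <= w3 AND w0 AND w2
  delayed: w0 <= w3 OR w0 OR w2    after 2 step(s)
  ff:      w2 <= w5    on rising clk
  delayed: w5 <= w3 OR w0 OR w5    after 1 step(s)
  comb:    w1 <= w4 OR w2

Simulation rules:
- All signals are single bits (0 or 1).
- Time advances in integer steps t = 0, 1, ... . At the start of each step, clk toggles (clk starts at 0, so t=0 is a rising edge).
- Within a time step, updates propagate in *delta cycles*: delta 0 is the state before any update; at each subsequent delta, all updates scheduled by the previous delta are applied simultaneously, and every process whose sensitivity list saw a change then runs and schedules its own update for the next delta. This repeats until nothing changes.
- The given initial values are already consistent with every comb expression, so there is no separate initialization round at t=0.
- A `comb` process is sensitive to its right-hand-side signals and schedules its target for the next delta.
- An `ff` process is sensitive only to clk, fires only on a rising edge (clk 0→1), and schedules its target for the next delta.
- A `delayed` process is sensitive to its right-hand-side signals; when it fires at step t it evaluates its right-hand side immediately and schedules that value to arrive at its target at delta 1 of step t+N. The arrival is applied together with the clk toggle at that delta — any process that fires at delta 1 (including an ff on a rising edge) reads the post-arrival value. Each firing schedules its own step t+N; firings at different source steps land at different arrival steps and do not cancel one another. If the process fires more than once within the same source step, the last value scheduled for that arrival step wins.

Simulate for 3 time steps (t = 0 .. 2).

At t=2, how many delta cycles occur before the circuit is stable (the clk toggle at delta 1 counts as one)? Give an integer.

3

t=0 Δ0: w0=1 w2=1 w1=1 w5=0 clk=0 w3=0 w4=0
  Δ1: clk:0→1
  Δ2: w2:1→0, w3:0→1
  Δ3: w1:1→0
  (3Δ to stable)
t=1 Δ0: w0=1 w2=0 w1=0 w5=0 clk=1 w3=1 w4=0
  Δ1: w5:0→1, clk:1→0
  (1Δ to stable)
t=2 Δ0: w0=1 w2=0 w1=0 w5=1 clk=0 w3=1 w4=0
  Δ1: clk:0→1
  Δ2: w2:0→1
  Δ3: w1:0→1, w4:0→1
  (3Δ to stable)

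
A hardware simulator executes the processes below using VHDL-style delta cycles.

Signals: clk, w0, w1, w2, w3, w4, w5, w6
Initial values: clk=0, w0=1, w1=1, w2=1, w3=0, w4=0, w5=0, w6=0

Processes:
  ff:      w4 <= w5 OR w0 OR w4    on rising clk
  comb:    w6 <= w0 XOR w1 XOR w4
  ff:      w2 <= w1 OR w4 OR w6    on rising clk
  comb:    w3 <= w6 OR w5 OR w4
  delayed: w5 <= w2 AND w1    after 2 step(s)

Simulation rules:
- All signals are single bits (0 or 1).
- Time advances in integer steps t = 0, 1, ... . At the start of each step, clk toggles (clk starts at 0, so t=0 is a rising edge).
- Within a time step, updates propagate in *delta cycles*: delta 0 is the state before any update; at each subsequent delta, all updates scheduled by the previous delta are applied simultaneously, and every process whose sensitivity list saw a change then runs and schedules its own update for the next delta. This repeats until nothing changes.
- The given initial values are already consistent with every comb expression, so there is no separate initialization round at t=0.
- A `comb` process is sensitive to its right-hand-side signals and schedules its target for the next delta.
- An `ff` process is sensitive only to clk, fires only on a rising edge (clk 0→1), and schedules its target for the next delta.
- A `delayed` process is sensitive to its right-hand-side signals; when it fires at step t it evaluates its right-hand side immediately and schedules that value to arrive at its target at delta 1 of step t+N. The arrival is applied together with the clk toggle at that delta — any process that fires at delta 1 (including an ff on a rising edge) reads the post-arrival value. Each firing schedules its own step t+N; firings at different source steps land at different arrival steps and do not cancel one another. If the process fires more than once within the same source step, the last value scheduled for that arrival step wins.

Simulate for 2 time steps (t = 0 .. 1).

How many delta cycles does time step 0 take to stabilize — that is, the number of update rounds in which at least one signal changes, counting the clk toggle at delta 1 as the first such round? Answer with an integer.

t0.Δ0 clk=0 w5=0 w6=0 w3=0 w1=1 w4=0 w2=1 w0=1
t0.Δ1 clk=1 w5=0 w6=0 w3=0 w1=1 w4=0 w2=1 w0=1
t0.Δ2 clk=1 w5=0 w6=0 w3=0 w1=1 w4=1 w2=1 w0=1
t0.Δ3 clk=1 w5=0 w6=1 w3=1 w1=1 w4=1 w2=1 w0=1
t1.Δ0 clk=1 w5=0 w6=1 w3=1 w1=1 w4=1 w2=1 w0=1
t1.Δ1 clk=0 w5=0 w6=1 w3=1 w1=1 w4=1 w2=1 w0=1

3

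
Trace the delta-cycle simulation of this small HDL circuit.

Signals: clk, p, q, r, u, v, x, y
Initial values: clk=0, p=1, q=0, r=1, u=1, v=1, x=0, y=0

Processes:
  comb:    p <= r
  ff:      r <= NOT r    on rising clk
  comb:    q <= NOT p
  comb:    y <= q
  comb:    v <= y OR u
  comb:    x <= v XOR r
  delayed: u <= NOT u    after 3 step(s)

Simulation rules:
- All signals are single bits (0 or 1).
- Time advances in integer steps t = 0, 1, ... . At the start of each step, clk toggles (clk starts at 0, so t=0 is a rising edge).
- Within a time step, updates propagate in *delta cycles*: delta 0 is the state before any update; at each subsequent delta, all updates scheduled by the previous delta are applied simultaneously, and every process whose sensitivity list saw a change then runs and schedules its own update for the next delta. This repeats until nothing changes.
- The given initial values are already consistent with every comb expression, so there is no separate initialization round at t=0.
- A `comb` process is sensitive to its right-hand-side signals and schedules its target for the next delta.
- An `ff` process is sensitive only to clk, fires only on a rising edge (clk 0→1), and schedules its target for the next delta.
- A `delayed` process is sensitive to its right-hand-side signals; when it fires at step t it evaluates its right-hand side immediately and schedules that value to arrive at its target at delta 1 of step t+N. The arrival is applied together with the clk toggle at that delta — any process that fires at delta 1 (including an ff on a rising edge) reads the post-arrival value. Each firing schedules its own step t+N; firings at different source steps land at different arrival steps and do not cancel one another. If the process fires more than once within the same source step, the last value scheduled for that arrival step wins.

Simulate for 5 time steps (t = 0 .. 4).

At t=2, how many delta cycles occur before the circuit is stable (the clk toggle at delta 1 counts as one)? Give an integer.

[bits: r,clk,q,p,v,x,u,y]
t=0: Δ0=10011010 Δ1=11011010 Δ2=01011010 Δ3=01001110 Δ4=01101110 Δ5=01101111 | 5Δ
t=1: Δ0=01101111 Δ1=00101111 | 1Δ
t=2: Δ0=00101111 Δ1=01101111 Δ2=11101111 Δ3=11111011 Δ4=11011011 Δ5=11011010 | 5Δ
t=3: Δ0=11011010 Δ1=10011010 | 1Δ
t=4: Δ0=10011010 Δ1=11011010 Δ2=01011010 Δ3=01001110 Δ4=01101110 Δ5=01101111 | 5Δ

5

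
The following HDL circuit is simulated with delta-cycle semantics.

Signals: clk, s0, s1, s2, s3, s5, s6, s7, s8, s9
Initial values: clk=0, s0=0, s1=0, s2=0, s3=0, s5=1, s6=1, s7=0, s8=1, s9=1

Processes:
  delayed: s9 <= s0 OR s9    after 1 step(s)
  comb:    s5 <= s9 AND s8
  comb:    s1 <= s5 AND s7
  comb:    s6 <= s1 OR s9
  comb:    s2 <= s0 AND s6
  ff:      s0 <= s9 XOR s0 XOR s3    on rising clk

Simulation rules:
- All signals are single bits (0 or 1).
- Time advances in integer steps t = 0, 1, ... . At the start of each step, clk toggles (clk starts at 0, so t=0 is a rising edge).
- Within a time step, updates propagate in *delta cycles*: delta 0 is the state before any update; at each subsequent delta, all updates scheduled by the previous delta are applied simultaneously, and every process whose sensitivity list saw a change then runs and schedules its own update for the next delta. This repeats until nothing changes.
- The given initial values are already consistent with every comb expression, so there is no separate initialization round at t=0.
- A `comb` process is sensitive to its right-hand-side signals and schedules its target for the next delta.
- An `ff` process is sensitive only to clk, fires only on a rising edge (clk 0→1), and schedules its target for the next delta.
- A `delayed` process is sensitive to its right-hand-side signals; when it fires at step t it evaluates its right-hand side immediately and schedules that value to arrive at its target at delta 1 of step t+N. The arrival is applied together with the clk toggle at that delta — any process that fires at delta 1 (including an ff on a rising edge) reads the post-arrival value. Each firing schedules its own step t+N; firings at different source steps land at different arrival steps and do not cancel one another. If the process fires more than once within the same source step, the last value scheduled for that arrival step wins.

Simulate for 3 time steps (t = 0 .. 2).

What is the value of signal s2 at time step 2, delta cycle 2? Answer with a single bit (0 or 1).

1

t0.Δ0 s7=0 s3=0 s1=0 s0=0 s5=1 s2=0 s6=1 clk=0 s9=1 s8=1
t0.Δ1 s7=0 s3=0 s1=0 s0=0 s5=1 s2=0 s6=1 clk=1 s9=1 s8=1
t0.Δ2 s7=0 s3=0 s1=0 s0=1 s5=1 s2=0 s6=1 clk=1 s9=1 s8=1
t0.Δ3 s7=0 s3=0 s1=0 s0=1 s5=1 s2=1 s6=1 clk=1 s9=1 s8=1
t1.Δ0 s7=0 s3=0 s1=0 s0=1 s5=1 s2=1 s6=1 clk=1 s9=1 s8=1
t1.Δ1 s7=0 s3=0 s1=0 s0=1 s5=1 s2=1 s6=1 clk=0 s9=1 s8=1
t2.Δ0 s7=0 s3=0 s1=0 s0=1 s5=1 s2=1 s6=1 clk=0 s9=1 s8=1
t2.Δ1 s7=0 s3=0 s1=0 s0=1 s5=1 s2=1 s6=1 clk=1 s9=1 s8=1
t2.Δ2 s7=0 s3=0 s1=0 s0=0 s5=1 s2=1 s6=1 clk=1 s9=1 s8=1
t2.Δ3 s7=0 s3=0 s1=0 s0=0 s5=1 s2=0 s6=1 clk=1 s9=1 s8=1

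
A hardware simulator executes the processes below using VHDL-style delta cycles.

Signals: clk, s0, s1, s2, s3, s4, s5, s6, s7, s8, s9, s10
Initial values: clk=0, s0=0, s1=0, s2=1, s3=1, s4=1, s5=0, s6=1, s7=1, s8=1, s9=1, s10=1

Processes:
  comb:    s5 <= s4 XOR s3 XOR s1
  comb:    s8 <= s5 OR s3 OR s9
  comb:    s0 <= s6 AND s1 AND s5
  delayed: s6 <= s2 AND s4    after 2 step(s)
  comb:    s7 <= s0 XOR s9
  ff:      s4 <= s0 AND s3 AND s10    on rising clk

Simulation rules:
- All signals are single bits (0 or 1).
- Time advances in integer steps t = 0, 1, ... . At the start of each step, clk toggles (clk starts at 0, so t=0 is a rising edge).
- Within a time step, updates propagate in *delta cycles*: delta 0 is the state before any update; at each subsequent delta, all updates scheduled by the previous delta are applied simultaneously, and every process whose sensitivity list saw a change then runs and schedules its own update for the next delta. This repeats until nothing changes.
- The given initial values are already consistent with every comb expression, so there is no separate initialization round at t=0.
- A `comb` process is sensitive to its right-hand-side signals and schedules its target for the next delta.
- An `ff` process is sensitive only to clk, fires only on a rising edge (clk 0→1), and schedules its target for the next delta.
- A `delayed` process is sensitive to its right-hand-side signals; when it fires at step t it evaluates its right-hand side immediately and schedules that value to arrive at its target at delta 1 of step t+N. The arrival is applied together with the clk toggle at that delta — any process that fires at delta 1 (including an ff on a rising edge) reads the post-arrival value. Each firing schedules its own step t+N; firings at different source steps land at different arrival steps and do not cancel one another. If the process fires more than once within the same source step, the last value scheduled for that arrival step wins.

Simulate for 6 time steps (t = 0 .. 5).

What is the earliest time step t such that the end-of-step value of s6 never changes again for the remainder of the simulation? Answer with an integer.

[bits: s0,s1,s8,s5,s2,s7,s10,clk,s6,s4,s3,s9]
t=0: Δ0=001011101111 Δ1=001011111111 Δ2=001011111011 Δ3=001111111011 | 3Δ
t=1: Δ0=001111111011 Δ1=001111101011 | 1Δ
t=2: Δ0=001111101011 Δ1=001111110011 | 1Δ
t=3: Δ0=001111110011 Δ1=001111100011 | 1Δ
t=4: Δ0=001111100011 Δ1=001111110011 | 1Δ
t=5: Δ0=001111110011 Δ1=001111100011 | 1Δ

2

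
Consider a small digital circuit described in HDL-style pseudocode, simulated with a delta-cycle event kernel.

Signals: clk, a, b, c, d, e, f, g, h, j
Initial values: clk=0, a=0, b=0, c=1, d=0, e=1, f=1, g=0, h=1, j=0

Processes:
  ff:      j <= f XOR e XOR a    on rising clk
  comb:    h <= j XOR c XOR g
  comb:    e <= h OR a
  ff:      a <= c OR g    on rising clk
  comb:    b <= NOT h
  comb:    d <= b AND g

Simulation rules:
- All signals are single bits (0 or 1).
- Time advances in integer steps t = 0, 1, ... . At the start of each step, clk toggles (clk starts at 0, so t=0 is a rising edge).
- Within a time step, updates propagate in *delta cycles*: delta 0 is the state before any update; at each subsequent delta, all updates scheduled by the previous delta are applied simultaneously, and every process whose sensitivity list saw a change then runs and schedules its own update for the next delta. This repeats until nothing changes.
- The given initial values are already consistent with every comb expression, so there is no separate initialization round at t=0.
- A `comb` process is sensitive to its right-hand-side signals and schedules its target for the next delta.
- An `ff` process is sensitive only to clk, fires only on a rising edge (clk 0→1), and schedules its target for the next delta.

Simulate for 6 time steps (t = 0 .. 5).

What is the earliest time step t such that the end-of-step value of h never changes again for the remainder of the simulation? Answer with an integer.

2

t=0 Δ0: d=0 a=0 c=1 clk=0 g=0 f=1 b=0 h=1 e=1 j=0
  Δ1: clk:0→1
  Δ2: a:0→1
  (2Δ to stable)
t=1 Δ0: d=0 a=1 c=1 clk=1 g=0 f=1 b=0 h=1 e=1 j=0
  Δ1: clk:1→0
  (1Δ to stable)
t=2 Δ0: d=0 a=1 c=1 clk=0 g=0 f=1 b=0 h=1 e=1 j=0
  Δ1: clk:0→1
  Δ2: j:0→1
  Δ3: h:1→0
  Δ4: b:0→1
  (4Δ to stable)
t=3 Δ0: d=0 a=1 c=1 clk=1 g=0 f=1 b=1 h=0 e=1 j=1
  Δ1: clk:1→0
  (1Δ to stable)
t=4 Δ0: d=0 a=1 c=1 clk=0 g=0 f=1 b=1 h=0 e=1 j=1
  Δ1: clk:0→1
  (1Δ to stable)
t=5 Δ0: d=0 a=1 c=1 clk=1 g=0 f=1 b=1 h=0 e=1 j=1
  Δ1: clk:1→0
  (1Δ to stable)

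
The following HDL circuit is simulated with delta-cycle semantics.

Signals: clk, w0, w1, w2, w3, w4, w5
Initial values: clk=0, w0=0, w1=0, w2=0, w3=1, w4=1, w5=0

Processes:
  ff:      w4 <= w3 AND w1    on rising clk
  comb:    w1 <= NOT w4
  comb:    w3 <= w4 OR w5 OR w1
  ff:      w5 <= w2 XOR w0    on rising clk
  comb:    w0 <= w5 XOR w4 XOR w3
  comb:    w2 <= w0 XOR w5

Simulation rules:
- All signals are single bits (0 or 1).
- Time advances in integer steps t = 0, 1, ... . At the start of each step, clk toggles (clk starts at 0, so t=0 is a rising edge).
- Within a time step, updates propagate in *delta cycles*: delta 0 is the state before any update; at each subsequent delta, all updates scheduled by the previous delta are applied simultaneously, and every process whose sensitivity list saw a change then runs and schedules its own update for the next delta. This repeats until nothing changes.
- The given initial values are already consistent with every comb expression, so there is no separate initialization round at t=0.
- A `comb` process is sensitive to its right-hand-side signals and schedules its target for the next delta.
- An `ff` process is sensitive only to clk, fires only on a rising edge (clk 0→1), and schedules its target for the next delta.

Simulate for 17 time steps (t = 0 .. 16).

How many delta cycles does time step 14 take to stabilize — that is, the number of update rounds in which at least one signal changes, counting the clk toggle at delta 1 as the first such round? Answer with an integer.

t=0 Δ0: w4=1 w5=0 w2=0 w1=0 w0=0 w3=1 clk=0
  Δ1: clk:0→1
  Δ2: w4:1→0
  Δ3: w1:0→1, w0:0→1, w3:1→0
  Δ4: w2:0→1, w0:1→0, w3:0→1
  Δ5: w2:1→0, w0:0→1
  Δ6: w2:0→1
  (6Δ to stable)
t=1 Δ0: w4=0 w5=0 w2=1 w1=1 w0=1 w3=1 clk=1
  Δ1: clk:1→0
  (1Δ to stable)
t=2 Δ0: w4=0 w5=0 w2=1 w1=1 w0=1 w3=1 clk=0
  Δ1: clk:0→1
  Δ2: w4:0→1
  Δ3: w1:1→0, w0:1→0
  Δ4: w2:1→0
  (4Δ to stable)
t=3 Δ0: w4=1 w5=0 w2=0 w1=0 w0=0 w3=1 clk=1
  Δ1: clk:1→0
  (1Δ to stable)
t=4 Δ0: w4=1 w5=0 w2=0 w1=0 w0=0 w3=1 clk=0
  Δ1: clk:0→1
  Δ2: w4:1→0
  Δ3: w1:0→1, w0:0→1, w3:1→0
  Δ4: w2:0→1, w0:1→0, w3:0→1
  Δ5: w2:1→0, w0:0→1
  Δ6: w2:0→1
  (6Δ to stable)
t=5 Δ0: w4=0 w5=0 w2=1 w1=1 w0=1 w3=1 clk=1
  Δ1: clk:1→0
  (1Δ to stable)
t=6 Δ0: w4=0 w5=0 w2=1 w1=1 w0=1 w3=1 clk=0
  Δ1: clk:0→1
  Δ2: w4:0→1
  Δ3: w1:1→0, w0:1→0
  Δ4: w2:1→0
  (4Δ to stable)
t=7 Δ0: w4=1 w5=0 w2=0 w1=0 w0=0 w3=1 clk=1
  Δ1: clk:1→0
  (1Δ to stable)
t=8 Δ0: w4=1 w5=0 w2=0 w1=0 w0=0 w3=1 clk=0
  Δ1: clk:0→1
  Δ2: w4:1→0
  Δ3: w1:0→1, w0:0→1, w3:1→0
  Δ4: w2:0→1, w0:1→0, w3:0→1
  Δ5: w2:1→0, w0:0→1
  Δ6: w2:0→1
  (6Δ to stable)
t=9 Δ0: w4=0 w5=0 w2=1 w1=1 w0=1 w3=1 clk=1
  Δ1: clk:1→0
  (1Δ to stable)
t=10 Δ0: w4=0 w5=0 w2=1 w1=1 w0=1 w3=1 clk=0
  Δ1: clk:0→1
  Δ2: w4:0→1
  Δ3: w1:1→0, w0:1→0
  Δ4: w2:1→0
  (4Δ to stable)
t=11 Δ0: w4=1 w5=0 w2=0 w1=0 w0=0 w3=1 clk=1
  Δ1: clk:1→0
  (1Δ to stable)
t=12 Δ0: w4=1 w5=0 w2=0 w1=0 w0=0 w3=1 clk=0
  Δ1: clk:0→1
  Δ2: w4:1→0
  Δ3: w1:0→1, w0:0→1, w3:1→0
  Δ4: w2:0→1, w0:1→0, w3:0→1
  Δ5: w2:1→0, w0:0→1
  Δ6: w2:0→1
  (6Δ to stable)
t=13 Δ0: w4=0 w5=0 w2=1 w1=1 w0=1 w3=1 clk=1
  Δ1: clk:1→0
  (1Δ to stable)
t=14 Δ0: w4=0 w5=0 w2=1 w1=1 w0=1 w3=1 clk=0
  Δ1: clk:0→1
  Δ2: w4:0→1
  Δ3: w1:1→0, w0:1→0
  Δ4: w2:1→0
  (4Δ to stable)
t=15 Δ0: w4=1 w5=0 w2=0 w1=0 w0=0 w3=1 clk=1
  Δ1: clk:1→0
  (1Δ to stable)
t=16 Δ0: w4=1 w5=0 w2=0 w1=0 w0=0 w3=1 clk=0
  Δ1: clk:0→1
  Δ2: w4:1→0
  Δ3: w1:0→1, w0:0→1, w3:1→0
  Δ4: w2:0→1, w0:1→0, w3:0→1
  Δ5: w2:1→0, w0:0→1
  Δ6: w2:0→1
  (6Δ to stable)

4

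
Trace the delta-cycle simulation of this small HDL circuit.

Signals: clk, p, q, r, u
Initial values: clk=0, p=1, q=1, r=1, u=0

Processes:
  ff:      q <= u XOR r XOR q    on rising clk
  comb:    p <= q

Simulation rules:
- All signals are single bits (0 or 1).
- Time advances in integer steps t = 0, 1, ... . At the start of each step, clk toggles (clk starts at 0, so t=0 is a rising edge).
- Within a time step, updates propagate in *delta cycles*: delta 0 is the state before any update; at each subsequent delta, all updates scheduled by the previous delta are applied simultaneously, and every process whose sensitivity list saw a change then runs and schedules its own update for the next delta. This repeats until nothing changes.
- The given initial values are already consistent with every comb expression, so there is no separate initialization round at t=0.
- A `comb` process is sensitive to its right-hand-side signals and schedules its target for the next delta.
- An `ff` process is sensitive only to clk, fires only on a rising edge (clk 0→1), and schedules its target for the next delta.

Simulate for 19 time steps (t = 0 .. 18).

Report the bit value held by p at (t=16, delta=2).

[bits: r,u,q,clk,p]
t=0: Δ0=10101 Δ1=10111 Δ2=10011 Δ3=10010 | 3Δ
t=1: Δ0=10010 Δ1=10000 | 1Δ
t=2: Δ0=10000 Δ1=10010 Δ2=10110 Δ3=10111 | 3Δ
t=3: Δ0=10111 Δ1=10101 | 1Δ
t=4: Δ0=10101 Δ1=10111 Δ2=10011 Δ3=10010 | 3Δ
t=5: Δ0=10010 Δ1=10000 | 1Δ
t=6: Δ0=10000 Δ1=10010 Δ2=10110 Δ3=10111 | 3Δ
t=7: Δ0=10111 Δ1=10101 | 1Δ
t=8: Δ0=10101 Δ1=10111 Δ2=10011 Δ3=10010 | 3Δ
t=9: Δ0=10010 Δ1=10000 | 1Δ
t=10: Δ0=10000 Δ1=10010 Δ2=10110 Δ3=10111 | 3Δ
t=11: Δ0=10111 Δ1=10101 | 1Δ
t=12: Δ0=10101 Δ1=10111 Δ2=10011 Δ3=10010 | 3Δ
t=13: Δ0=10010 Δ1=10000 | 1Δ
t=14: Δ0=10000 Δ1=10010 Δ2=10110 Δ3=10111 | 3Δ
t=15: Δ0=10111 Δ1=10101 | 1Δ
t=16: Δ0=10101 Δ1=10111 Δ2=10011 Δ3=10010 | 3Δ
t=17: Δ0=10010 Δ1=10000 | 1Δ
t=18: Δ0=10000 Δ1=10010 Δ2=10110 Δ3=10111 | 3Δ

1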